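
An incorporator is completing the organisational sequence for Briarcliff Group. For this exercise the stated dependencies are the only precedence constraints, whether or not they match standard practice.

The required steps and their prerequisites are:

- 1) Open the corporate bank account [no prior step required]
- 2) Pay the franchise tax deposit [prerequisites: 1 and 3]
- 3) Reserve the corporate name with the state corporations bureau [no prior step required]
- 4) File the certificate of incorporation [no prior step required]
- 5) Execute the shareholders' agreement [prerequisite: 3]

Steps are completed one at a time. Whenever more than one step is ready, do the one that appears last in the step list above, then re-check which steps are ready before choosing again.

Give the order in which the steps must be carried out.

Nothing is required for 4, 3 and 1. 4 is listed later → 4 first.
Ready: 3 and 1. 3 is listed later → 3.
5 now also ready, so the ready set is {5, 1}; 5 is listed later → 5.
That leaves 1 as the only ready step → 1.
2 is the only step now ready → 2.

4, 3, 5, 1, 2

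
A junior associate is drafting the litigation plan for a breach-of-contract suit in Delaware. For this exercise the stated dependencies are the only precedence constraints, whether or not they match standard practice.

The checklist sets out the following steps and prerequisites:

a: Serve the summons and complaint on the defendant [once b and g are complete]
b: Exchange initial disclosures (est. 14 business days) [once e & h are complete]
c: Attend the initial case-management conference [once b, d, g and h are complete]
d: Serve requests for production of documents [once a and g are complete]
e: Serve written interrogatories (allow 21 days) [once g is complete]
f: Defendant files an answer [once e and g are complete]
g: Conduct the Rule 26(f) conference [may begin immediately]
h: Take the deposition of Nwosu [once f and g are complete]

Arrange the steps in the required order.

g e f h b a d c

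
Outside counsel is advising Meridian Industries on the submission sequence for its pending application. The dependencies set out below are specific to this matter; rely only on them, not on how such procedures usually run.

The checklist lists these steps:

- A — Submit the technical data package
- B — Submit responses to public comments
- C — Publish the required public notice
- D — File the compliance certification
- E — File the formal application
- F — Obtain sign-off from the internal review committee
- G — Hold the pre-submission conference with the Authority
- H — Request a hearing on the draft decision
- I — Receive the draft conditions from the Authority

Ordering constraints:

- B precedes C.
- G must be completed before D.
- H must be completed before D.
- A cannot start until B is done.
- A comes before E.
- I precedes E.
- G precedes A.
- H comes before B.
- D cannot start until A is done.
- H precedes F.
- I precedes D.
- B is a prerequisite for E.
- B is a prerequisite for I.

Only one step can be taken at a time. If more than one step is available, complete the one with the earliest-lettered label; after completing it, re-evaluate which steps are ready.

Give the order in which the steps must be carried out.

G, H, B, A, C, F, I, D, E

Nothing is required for G and H. G has the earlier label → G first.
H is the only step now ready → H.
Now B and F have their prerequisites met. B has the earlier label, so B next.
Ready: A, C, F and I. A has the earlier label → A.
C, F and I are all available; C has the earlier label → C.
Ready: F and I. F has the earlier label → F.
I is the only step now ready → I.
Now D and E have their prerequisites met. D has the earlier label, so D next.
That leaves E as the only ready step → E.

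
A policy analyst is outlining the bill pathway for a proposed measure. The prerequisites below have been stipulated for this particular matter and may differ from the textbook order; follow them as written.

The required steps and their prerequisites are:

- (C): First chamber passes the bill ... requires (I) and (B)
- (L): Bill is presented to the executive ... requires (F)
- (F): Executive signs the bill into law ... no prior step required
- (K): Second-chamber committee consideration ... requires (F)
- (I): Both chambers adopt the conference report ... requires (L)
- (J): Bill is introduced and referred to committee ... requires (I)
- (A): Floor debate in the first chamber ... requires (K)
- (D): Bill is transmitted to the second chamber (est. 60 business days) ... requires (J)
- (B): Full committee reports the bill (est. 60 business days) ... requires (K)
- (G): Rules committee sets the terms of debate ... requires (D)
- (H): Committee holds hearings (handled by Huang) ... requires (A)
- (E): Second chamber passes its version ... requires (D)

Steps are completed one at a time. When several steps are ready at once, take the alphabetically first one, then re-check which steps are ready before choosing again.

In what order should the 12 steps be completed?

(F) (K) (A) (B) (H) (L) (I) (C) (J) (D) (E) (G)

(F) is the only step with nothing outstanding, so it goes first.
Ready: (K) and (L). (K) has the earlier label → (K).
(A) and (B) now also ready, so the ready set is {(A), (B), (L)}; (A) has the earlier label → (A).
Now (B), (H) and (L) have their prerequisites met. (B) has the earlier label, so (B) next.
(H) and (L) are both available; (H) has the earlier label → (H).
That leaves (L) as the only ready step → (L).
That leaves (I) as the only ready step → (I).
(C) and (J) are both available; (C) has the earlier label → (C).
Next only (J) has its prerequisites met → (J).
(D) needed (J), now all done → (D).
(E) and (G) are both available; (E) has the earlier label → (E).
Next only (G) has its prerequisites met → (G).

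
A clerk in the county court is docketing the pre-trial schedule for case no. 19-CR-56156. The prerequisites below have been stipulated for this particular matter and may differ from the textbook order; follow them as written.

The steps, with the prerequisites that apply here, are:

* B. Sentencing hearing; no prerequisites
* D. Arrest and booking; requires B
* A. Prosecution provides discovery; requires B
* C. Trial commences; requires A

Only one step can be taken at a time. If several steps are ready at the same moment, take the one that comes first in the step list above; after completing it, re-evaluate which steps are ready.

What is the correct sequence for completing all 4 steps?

Only B has no prerequisites, so it is first.
D and A are both available; D is listed earlier → D.
Next only A has its prerequisites met → A.
C is the only step now ready → C.

B, D, A, C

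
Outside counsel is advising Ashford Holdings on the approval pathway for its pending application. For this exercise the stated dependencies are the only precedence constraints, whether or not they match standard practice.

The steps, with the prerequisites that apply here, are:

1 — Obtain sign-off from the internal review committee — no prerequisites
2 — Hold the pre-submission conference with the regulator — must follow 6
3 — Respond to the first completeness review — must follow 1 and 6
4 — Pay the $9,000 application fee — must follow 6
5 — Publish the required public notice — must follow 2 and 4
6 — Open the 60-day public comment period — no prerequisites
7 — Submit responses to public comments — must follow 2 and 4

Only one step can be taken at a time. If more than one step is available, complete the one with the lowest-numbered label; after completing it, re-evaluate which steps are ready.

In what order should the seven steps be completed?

1 → 6 → 2 → 3 → 4 → 5 → 7

Nothing is required for 1 and 6. 1 has the earlier label → 1 first.
That leaves 6 as the only ready step → 6.
2, 3 and 4 are all available; 2 has the earlier label → 2.
Now 3 and 4 have their prerequisites met. 3 has the earlier label, so 3 next.
Next only 4 has its prerequisites met → 4.
Ready: 5 and 7. 5 has the earlier label → 5.
7 needed 2 and 4, now all done → 7.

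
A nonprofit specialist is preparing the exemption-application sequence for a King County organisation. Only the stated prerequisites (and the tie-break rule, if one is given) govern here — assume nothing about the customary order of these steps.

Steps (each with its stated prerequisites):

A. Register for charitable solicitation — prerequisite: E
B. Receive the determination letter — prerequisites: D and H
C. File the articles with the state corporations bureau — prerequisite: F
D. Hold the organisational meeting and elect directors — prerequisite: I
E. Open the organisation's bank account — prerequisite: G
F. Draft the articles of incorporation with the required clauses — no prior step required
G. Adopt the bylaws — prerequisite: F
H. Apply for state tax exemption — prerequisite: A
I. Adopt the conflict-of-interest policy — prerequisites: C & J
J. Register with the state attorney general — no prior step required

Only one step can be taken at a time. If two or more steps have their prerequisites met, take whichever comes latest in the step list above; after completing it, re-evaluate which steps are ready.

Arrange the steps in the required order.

J F G E C I D A H B

J and F have no prerequisites; J is listed later, so J is first.
That leaves F as the only ready step → F.
Ready: G and C. G is listed later → G.
Now E and C have their prerequisites met. E is listed later, so E next.
A now also ready, so the ready set is {C, A}; C is listed later → C.
I now also ready, so the ready set is {I, A}; I is listed later → I.
Ready: D and A. D is listed later → D.
A needed E, now all done → A.
Next only H has its prerequisites met → H.
That leaves B as the only ready step → B.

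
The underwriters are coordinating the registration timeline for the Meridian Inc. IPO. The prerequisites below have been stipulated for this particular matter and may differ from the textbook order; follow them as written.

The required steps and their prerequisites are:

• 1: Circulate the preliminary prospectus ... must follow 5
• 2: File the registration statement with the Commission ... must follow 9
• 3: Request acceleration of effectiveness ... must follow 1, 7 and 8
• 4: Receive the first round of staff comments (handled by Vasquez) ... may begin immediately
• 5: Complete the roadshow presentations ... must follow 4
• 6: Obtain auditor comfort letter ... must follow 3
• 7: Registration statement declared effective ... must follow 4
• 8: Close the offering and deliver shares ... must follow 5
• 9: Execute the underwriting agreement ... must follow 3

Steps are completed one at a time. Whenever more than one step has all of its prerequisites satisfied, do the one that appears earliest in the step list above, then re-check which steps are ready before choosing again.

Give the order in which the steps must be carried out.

4, 5, 1, 7, 8, 3, 6, 9, 2

4 has no prerequisites → 4 first.
Now 5 and 7 have their prerequisites met. 5 is listed earlier, so 5 next.
1, 7 and 8 are all available; 1 is listed earlier → 1.
7 and 8 are both available; 7 is listed earlier → 7.
8 needed 5, now all done → 8.
3 needed 1, 7 and 8, now all done → 3.
6 and 9 are both available; 6 is listed earlier → 6.
Next only 9 has its prerequisites met → 9.
Next only 2 has its prerequisites met → 2.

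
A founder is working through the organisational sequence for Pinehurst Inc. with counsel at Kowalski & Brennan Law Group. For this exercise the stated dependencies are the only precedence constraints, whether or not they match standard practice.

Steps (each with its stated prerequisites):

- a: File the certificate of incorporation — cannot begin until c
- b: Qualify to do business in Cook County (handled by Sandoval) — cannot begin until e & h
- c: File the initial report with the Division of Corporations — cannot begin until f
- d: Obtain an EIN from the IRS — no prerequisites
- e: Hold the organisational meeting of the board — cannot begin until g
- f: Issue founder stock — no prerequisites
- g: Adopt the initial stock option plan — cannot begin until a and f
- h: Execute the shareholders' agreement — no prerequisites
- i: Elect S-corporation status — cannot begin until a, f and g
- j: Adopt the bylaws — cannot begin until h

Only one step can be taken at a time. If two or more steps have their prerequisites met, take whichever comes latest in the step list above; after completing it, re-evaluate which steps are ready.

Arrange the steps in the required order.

h, j, f, d, c, a, g, i, e, b

h, f and d have no prerequisites; h is listed later, so h is first.
j now also ready, so the ready set is {j, f, d}; j is listed later → j.
Now f and d have their prerequisites met. f is listed later, so f next.
d and c are both available; d is listed later → d.
That leaves c as the only ready step → c.
Next only a has its prerequisites met → a.
g needed f and a, now all done → g.
Now i and e have their prerequisites met. i is listed later, so i next.
e is the only step now ready → e.
That leaves b as the only ready step → b.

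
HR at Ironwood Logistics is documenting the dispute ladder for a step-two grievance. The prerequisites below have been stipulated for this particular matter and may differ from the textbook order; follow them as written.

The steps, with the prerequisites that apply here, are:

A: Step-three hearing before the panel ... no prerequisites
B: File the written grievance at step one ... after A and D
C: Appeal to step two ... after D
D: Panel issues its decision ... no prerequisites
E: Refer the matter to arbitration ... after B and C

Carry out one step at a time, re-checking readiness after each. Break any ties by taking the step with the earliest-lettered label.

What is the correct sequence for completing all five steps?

A D B C E

Nothing is required for A and D. A has the earlier label → A first.
D is the only step now ready → D.
Ready: B and C. B has the earlier label → B.
C needed D, now all done → C.
Next only E has its prerequisites met → E.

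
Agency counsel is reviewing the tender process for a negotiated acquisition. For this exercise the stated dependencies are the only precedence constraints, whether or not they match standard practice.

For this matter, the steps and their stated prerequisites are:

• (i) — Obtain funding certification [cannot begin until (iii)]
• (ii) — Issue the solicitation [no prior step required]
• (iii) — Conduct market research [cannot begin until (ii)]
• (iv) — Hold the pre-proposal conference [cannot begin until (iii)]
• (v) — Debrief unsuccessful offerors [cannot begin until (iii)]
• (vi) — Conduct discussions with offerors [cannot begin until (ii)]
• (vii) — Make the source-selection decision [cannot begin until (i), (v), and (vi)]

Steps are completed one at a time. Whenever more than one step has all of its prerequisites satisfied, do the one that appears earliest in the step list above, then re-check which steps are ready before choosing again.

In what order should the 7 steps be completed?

(ii) has no prerequisites → (ii) first.
(iii) and (vi) are both available; (iii) is listed earlier → (iii).
(i), (iv) and (v) now also ready, so the ready set is {(i), (iv), (v), (vi)}; (i) is listed earlier → (i).
Now (iv), (v) and (vi) have their prerequisites met. (iv) is listed earlier, so (iv) next.
Now (v) and (vi) have their prerequisites met. (v) is listed earlier, so (v) next.
(vi) needed (ii), now all done → (vi).
That leaves (vii) as the only ready step → (vii).

(ii), (iii), (i), (iv), (v), (vi), (vii)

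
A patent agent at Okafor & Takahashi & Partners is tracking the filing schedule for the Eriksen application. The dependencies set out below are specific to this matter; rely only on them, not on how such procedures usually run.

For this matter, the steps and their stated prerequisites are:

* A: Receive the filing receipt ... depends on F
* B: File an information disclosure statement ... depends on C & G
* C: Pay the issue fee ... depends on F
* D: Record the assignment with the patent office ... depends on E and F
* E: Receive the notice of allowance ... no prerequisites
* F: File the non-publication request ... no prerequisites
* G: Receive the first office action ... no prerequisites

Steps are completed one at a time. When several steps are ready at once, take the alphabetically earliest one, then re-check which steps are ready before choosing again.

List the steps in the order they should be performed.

E → F → A → C → D → G → B

E, F and G have no prerequisites; E has the earlier label, so E is first.
Now F and G have their prerequisites met. F has the earlier label, so F next.
A, C and D now also ready, so the ready set is {A, C, D, G}; A has the earlier label → A.
Ready: C, D and G. C has the earlier label → C.
Now D and G have their prerequisites met. D has the earlier label, so D next.
That leaves G as the only ready step → G.
B is the only step now ready → B.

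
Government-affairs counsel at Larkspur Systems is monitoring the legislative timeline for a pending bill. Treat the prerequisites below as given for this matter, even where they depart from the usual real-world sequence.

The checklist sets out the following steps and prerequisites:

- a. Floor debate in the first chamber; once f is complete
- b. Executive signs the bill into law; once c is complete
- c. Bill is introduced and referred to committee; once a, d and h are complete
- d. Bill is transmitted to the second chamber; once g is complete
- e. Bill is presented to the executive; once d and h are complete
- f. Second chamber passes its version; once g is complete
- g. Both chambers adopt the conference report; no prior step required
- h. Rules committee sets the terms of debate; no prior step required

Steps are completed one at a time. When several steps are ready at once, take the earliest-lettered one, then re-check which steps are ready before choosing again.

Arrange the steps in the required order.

g, d, f, a, h, c, b, e

g and h have no prerequisites; g has the earlier label, so g is first.
Ready: d, f and h. d has the earlier label → d.
Now f and h have their prerequisites met. f has the earlier label, so f next.
a now also ready, so the ready set is {a, h}; a has the earlier label → a.
Next only h has its prerequisites met → h.
Now c and e have their prerequisites met. c has the earlier label, so c next.
Now b and e have their prerequisites met. b has the earlier label, so b next.
e is the only step now ready → e.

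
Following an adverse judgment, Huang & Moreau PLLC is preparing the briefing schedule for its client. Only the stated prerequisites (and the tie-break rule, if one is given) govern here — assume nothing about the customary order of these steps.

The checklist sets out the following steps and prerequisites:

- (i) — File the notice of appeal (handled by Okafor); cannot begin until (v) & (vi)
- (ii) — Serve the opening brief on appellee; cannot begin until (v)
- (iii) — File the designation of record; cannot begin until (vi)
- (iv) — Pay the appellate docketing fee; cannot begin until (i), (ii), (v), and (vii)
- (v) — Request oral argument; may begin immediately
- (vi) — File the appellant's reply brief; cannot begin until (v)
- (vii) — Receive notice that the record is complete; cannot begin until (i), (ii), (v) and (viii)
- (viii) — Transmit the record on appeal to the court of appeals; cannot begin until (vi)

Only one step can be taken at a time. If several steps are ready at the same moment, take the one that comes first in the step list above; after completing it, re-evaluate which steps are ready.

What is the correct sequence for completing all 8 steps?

(v), (ii), (vi), (i), (iii), (viii), (vii), (iv)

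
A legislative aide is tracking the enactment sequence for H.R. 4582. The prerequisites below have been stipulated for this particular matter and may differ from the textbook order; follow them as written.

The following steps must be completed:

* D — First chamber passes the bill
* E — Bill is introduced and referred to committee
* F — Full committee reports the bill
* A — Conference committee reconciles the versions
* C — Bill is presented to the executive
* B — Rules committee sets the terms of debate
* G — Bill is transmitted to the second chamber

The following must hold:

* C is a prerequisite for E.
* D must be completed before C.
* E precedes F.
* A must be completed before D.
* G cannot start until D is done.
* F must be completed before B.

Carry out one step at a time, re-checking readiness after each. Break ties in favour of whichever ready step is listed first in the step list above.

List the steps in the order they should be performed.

A has no prerequisites → A first.
D needed A, now all done → D.
Now C and G have their prerequisites met. C is listed earlier, so C next.
E now also ready, so the ready set is {E, G}; E is listed earlier → E.
F now also ready, so the ready set is {F, G}; F is listed earlier → F.
B now also ready, so the ready set is {B, G}; B is listed earlier → B.
G needed D, now all done → G.

A D C E F B G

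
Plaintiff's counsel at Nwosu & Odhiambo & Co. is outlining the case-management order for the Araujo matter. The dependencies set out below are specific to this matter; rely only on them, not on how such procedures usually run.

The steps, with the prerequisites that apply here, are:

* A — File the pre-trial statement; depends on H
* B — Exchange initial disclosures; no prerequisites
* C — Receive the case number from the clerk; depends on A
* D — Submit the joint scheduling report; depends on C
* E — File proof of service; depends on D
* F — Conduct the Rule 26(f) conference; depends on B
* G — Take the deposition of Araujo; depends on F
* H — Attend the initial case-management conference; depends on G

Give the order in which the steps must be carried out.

B has no prerequisites → B first.
Next only F has its prerequisites met → F.
Next only G has its prerequisites met → G.
That leaves H as the only ready step → H.
That leaves A as the only ready step → A.
C is the only step now ready → C.
That leaves D as the only ready step → D.
That leaves E as the only ready step → E.

B, F, G, H, A, C, D, E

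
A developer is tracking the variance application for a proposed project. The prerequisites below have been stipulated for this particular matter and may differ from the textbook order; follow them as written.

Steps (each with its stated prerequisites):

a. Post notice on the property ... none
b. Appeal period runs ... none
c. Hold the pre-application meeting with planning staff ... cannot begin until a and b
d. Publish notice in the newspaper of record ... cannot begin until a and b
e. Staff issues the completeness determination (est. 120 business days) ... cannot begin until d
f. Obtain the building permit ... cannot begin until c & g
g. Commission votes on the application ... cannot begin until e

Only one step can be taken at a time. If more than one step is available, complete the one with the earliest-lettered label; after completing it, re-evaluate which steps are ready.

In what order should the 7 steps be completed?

a b c d e g f

Nothing is required for a and b. a has the earlier label → a first.
Next only b has its prerequisites met → b.
Ready: c and d. c has the earlier label → c.
d needed a and b, now all done → d.
Next only e has its prerequisites met → e.
g needed e, now all done → g.
Next only f has its prerequisites met → f.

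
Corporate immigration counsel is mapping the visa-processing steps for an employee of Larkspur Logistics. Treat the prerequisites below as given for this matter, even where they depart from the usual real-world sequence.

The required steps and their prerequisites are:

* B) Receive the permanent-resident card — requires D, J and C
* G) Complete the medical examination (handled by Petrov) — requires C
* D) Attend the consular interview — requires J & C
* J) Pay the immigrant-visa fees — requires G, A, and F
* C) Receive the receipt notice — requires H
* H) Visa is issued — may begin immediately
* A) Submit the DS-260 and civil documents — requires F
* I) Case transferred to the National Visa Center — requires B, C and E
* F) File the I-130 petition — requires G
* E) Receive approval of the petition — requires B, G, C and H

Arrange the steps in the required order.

Only H has no prerequisites, so it is first.
C needed H, now all done → C.
G needed C, now all done → G.
Next only F has its prerequisites met → F.
Next only A has its prerequisites met → A.
J needed G, A and F, now all done → J.
D is the only step now ready → D.
B needed D, J and C, now all done → B.
Next only E has its prerequisites met → E.
That leaves I as the only ready step → I.

H → C → G → F → A → J → D → B → E → I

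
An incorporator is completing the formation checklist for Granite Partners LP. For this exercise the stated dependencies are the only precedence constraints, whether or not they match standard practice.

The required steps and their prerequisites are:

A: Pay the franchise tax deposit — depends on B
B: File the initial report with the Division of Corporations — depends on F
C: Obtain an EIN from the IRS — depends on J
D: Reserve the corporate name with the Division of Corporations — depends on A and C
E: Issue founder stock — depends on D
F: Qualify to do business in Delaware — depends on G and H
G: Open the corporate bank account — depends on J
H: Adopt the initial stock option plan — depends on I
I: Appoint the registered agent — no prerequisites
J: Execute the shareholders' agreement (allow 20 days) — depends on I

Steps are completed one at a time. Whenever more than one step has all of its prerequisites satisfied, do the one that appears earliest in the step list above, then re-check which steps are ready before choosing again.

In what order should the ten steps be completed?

Only I has no prerequisites, so it is first.
H and J are both available; H is listed earlier → H.
J is the only step now ready → J.
Ready: C and G. C is listed earlier → C.
G needed J, now all done → G.
F needed G and H, now all done → F.
B needed F, now all done → B.
Next only A has its prerequisites met → A.
D needed A and C, now all done → D.
E needed D, now all done → E.

I H J C G F B A D E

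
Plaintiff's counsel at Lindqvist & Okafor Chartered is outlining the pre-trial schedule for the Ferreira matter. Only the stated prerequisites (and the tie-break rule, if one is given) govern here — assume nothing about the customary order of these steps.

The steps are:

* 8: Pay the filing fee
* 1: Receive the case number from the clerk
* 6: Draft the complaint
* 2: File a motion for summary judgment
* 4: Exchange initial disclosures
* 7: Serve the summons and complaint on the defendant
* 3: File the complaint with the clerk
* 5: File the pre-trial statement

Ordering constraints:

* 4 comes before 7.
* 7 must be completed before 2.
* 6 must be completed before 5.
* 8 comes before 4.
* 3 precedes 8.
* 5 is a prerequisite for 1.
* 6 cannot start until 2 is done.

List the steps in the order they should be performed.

3 → 8 → 4 → 7 → 2 → 6 → 5 → 1

Only 3 has no prerequisites, so it is first.
8 is the only step now ready → 8.
4 needed 8, now all done → 4.
7 is the only step now ready → 7.
2 needed 7, now all done → 2.
Next only 6 has its prerequisites met → 6.
5 needed 6, now all done → 5.
Next only 1 has its prerequisites met → 1.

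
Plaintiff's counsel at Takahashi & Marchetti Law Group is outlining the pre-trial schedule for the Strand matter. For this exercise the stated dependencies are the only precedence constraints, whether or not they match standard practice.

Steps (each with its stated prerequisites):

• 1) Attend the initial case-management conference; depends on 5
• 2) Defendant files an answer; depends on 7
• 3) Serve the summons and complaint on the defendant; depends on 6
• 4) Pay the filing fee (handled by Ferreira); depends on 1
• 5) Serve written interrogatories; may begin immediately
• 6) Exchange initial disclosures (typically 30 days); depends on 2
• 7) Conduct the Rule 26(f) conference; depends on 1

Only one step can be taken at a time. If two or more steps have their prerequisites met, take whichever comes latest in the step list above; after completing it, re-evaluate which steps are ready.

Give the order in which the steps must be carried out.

5 is the only step with nothing outstanding, so it goes first.
1 is the only step now ready → 1.
7 and 4 are both available; 7 is listed later → 7.
Now 4 and 2 have their prerequisites met. 4 is listed later, so 4 next.
2 needed 7, now all done → 2.
That leaves 6 as the only ready step → 6.
3 is the only step now ready → 3.

5, 1, 7, 4, 2, 6, 3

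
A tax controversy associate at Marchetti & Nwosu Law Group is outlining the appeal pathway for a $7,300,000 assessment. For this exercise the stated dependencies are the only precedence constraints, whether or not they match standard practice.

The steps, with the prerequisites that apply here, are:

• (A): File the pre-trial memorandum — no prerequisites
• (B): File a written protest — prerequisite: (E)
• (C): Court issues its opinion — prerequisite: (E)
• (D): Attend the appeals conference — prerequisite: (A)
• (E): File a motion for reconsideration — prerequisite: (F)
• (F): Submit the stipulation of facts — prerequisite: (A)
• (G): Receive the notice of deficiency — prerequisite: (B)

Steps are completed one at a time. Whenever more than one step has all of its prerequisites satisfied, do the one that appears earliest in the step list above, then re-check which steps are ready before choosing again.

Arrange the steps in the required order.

(A), (D), (F), (E), (B), (C), (G)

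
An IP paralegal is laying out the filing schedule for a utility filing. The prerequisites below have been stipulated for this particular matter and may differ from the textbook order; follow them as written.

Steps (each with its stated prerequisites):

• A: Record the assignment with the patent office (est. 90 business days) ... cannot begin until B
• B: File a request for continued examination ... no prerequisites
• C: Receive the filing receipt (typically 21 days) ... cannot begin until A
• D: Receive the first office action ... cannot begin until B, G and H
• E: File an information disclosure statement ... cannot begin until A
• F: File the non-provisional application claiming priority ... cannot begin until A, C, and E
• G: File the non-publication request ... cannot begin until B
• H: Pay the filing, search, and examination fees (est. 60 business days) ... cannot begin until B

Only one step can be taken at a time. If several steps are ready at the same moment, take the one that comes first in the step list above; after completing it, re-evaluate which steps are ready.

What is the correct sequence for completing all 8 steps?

B → A → C → E → F → G → H → D

Only B has no prerequisites, so it is first.
Ready: A, G and H. A is listed earlier → A.
C, E, G and H are all available; C is listed earlier → C.
Ready: E, G and H. E is listed earlier → E.
F, G and H are all available; F is listed earlier → F.
Ready: G and H. G is listed earlier → G.
Next only H has its prerequisites met → H.
D needed B, G and H, now all done → D.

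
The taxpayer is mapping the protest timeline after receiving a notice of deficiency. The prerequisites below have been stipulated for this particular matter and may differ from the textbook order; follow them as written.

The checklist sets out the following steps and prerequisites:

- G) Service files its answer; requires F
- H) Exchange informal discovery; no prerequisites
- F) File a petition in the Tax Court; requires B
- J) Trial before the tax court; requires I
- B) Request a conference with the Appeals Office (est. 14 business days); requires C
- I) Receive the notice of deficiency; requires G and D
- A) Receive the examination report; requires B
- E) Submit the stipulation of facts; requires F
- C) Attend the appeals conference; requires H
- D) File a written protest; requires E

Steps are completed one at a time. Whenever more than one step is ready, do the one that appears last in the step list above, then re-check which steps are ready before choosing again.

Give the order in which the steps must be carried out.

H is the only step with nothing outstanding, so it goes first.
That leaves C as the only ready step → C.
That leaves B as the only ready step → B.
Now A and F have their prerequisites met. A is listed later, so A next.
That leaves F as the only ready step → F.
Ready: E and G. E is listed later → E.
D and G are both available; D is listed later → D.
G is the only step now ready → G.
I needed D and G, now all done → I.
J is the only step now ready → J.

H C B A F E D G I J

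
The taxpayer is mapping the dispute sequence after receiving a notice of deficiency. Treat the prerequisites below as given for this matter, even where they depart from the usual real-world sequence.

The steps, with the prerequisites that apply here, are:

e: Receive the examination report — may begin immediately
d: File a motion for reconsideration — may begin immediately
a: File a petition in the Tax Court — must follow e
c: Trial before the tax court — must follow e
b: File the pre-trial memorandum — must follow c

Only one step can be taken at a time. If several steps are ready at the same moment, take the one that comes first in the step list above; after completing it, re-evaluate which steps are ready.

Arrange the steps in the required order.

e, d, a, c, b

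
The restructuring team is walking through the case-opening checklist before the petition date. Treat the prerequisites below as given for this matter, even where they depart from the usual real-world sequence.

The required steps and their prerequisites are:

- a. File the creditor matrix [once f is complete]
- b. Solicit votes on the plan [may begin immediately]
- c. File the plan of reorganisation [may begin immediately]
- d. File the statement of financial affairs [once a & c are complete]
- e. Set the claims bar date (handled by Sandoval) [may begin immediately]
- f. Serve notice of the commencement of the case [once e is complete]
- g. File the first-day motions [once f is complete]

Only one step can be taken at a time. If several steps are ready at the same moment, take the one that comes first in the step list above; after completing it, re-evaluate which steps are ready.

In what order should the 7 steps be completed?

b, c and e have no prerequisites; b is listed earlier, so b is first.
Ready: c and e. c is listed earlier → c.
Next only e has its prerequisites met → e.
Next only f has its prerequisites met → f.
a and g are both available; a is listed earlier → a.
d now also ready, so the ready set is {d, g}; d is listed earlier → d.
g is the only step now ready → g.

b c e f a d g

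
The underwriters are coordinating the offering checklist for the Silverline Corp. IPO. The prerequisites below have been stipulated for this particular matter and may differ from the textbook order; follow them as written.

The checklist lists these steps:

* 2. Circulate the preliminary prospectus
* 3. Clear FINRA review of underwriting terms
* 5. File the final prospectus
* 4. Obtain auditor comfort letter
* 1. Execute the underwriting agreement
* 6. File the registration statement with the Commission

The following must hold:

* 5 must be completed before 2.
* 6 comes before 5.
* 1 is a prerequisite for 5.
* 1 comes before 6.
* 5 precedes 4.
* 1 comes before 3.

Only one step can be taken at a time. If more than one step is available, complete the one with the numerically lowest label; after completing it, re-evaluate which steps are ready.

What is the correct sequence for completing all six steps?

1, 3, 6, 5, 2, 4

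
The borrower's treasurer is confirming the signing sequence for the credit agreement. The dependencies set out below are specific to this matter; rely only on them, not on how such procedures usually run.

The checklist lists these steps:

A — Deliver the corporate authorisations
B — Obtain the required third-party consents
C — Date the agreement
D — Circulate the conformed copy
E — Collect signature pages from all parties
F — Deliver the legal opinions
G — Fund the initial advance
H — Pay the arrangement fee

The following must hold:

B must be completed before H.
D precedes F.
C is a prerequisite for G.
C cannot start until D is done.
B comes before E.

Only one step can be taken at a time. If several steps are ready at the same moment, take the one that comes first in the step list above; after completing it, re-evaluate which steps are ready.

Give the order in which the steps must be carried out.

A B D C E F G H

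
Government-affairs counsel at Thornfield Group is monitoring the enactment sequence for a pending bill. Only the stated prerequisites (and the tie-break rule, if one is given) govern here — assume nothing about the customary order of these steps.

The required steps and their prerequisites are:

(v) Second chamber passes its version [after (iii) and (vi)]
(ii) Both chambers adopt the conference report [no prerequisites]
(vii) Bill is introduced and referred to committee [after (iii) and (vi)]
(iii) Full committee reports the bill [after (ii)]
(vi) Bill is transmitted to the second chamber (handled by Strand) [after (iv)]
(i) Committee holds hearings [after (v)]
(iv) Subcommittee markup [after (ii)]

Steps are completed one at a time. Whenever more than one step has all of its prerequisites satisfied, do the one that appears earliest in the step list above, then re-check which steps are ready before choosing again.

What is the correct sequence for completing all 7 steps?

(ii) has no prerequisites → (ii) first.
(iii) and (iv) are both available; (iii) is listed earlier → (iii).
Next only (iv) has its prerequisites met → (iv).
(vi) is the only step now ready → (vi).
Ready: (v) and (vii). (v) is listed earlier → (v).
Now (vii) and (i) have their prerequisites met. (vii) is listed earlier, so (vii) next.
(i) needed (v), now all done → (i).

(ii) → (iii) → (iv) → (vi) → (v) → (vii) → (i)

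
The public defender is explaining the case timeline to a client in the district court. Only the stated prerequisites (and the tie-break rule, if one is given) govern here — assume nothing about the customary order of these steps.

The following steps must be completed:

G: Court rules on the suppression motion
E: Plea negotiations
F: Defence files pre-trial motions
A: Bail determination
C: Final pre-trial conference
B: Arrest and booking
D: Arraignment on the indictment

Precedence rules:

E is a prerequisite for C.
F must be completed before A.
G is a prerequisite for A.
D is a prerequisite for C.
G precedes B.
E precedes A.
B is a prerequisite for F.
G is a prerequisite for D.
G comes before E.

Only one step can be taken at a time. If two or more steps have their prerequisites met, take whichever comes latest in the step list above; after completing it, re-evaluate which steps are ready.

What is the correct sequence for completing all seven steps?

G has no prerequisites → G first.
Now D, B and E have their prerequisites met. D is listed later, so D next.
Ready: B and E. B is listed later → B.
Now F and E have their prerequisites met. F is listed later, so F next.
E is the only step now ready → E.
Ready: C and A. C is listed later → C.
That leaves A as the only ready step → A.

G → D → B → F → E → C → A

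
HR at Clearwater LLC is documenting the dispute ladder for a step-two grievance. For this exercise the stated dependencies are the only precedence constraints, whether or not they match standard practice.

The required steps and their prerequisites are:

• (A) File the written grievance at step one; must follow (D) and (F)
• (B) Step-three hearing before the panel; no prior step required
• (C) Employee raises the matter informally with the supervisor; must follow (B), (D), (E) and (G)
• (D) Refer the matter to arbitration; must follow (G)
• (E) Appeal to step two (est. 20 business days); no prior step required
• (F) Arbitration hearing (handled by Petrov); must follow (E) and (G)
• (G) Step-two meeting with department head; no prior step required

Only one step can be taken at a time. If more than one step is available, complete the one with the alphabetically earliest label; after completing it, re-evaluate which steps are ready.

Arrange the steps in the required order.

(B) (E) (G) (D) (C) (F) (A)

Nothing is required for (B), (E) and (G). (B) has the earlier label → (B) first.
Ready: (E) and (G). (E) has the earlier label → (E).
(G) is the only step now ready → (G).
Ready: (D) and (F). (D) has the earlier label → (D).
(C) now also ready, so the ready set is {(C), (F)}; (C) has the earlier label → (C).
(F) needed (E) and (G), now all done → (F).
(A) needed (D) and (F), now all done → (A).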